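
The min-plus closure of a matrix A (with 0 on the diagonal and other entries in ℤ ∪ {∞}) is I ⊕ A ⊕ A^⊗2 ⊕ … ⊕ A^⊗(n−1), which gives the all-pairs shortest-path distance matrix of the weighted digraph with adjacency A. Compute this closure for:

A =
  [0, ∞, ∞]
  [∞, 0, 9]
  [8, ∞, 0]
Closure =
  [0, ∞, ∞]
  [17, 0, 9]
  [8, ∞, 0]

This is the Floyd-Warshall all-pairs shortest-path computation. For each intermediate vertex k = 0, 1, …, 2, update dist[i][j] ← min(dist[i][j], dist[i][k] + dist[k][j]). The final matrix gives, for each (i, j), the minimum total weight of any directed path from i to j (possibly empty when i = j).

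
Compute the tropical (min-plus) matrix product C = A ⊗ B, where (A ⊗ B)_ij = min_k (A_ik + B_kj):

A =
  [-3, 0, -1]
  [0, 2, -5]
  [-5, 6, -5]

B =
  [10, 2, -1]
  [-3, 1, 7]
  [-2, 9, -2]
A ⊗ B =
  [-3, -1, -4]
  [-7, 2, -7]
  [-7, -3, -7]

Apply the min-plus product entry-by-entry:
  C[0][0] = min over k of (A[0][0] + B[0][0] = -3 + 10 = 7, A[0][1] + B[1][0] = 0 + -3 = -3, A[0][2] + B[2][0] = -1 + -2 = -3) = -3 (attained at k = 1)
  C[0][1] = min over k of (A[0][0] + B[0][1] = -3 + 2 = -1, A[0][1] + B[1][1] = 0 + 1 = 1, A[0][2] + B[2][1] = -1 + 9 = 8) = -1 (attained at k = 0)
  C[0][2] = min over k of (A[0][0] + B[0][2] = -3 + -1 = -4, A[0][1] + B[1][2] = 0 + 7 = 7, A[0][2] + B[2][2] = -1 + -2 = -3) = -4 (attained at k = 0)
  C[1][0] = min over k of (A[1][0] + B[0][0] = 0 + 10 = 10, A[1][1] + B[1][0] = 2 + -3 = -1, A[1][2] + B[2][0] = -5 + -2 = -7) = -7 (attained at k = 2)
  C[1][1] = min over k of (A[1][0] + B[0][1] = 0 + 2 = 2, A[1][1] + B[1][1] = 2 + 1 = 3, A[1][2] + B[2][1] = -5 + 9 = 4) = 2 (attained at k = 0)
  C[1][2] = min over k of (A[1][0] + B[0][2] = 0 + -1 = -1, A[1][1] + B[1][2] = 2 + 7 = 9, A[1][2] + B[2][2] = -5 + -2 = -7) = -7 (attained at k = 2)
  C[2][0] = min over k of (A[2][0] + B[0][0] = -5 + 10 = 5, A[2][1] + B[1][0] = 6 + -3 = 3, A[2][2] + B[2][0] = -5 + -2 = -7) = -7 (attained at k = 2)
  C[2][1] = min over k of (A[2][0] + B[0][1] = -5 + 2 = -3, A[2][1] + B[1][1] = 6 + 1 = 7, A[2][2] + B[2][1] = -5 + 9 = 4) = -3 (attained at k = 0)
  C[2][2] = min over k of (A[2][0] + B[0][2] = -5 + -1 = -6, A[2][1] + B[1][2] = 6 + 7 = 13, A[2][2] + B[2][2] = -5 + -2 = -7) = -7 (attained at k = 2)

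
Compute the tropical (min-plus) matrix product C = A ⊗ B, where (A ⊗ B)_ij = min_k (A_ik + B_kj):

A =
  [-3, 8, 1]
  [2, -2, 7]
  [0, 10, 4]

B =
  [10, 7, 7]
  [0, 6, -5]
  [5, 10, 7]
A ⊗ B =
  [6, 4, 3]
  [-2, 4, -7]
  [9, 7, 5]

Apply the min-plus product entry-by-entry:
  C[0][0] = min over k of (A[0][0] + B[0][0] = -3 + 10 = 7, A[0][1] + B[1][0] = 8 + 0 = 8, A[0][2] + B[2][0] = 1 + 5 = 6) = 6 (attained at k = 2)
  C[0][1] = min over k of (A[0][0] + B[0][1] = -3 + 7 = 4, A[0][1] + B[1][1] = 8 + 6 = 14, A[0][2] + B[2][1] = 1 + 10 = 11) = 4 (attained at k = 0)
  C[0][2] = min over k of (A[0][0] + B[0][2] = -3 + 7 = 4, A[0][1] + B[1][2] = 8 + -5 = 3, A[0][2] + B[2][2] = 1 + 7 = 8) = 3 (attained at k = 1)
  C[1][0] = min over k of (A[1][0] + B[0][0] = 2 + 10 = 12, A[1][1] + B[1][0] = -2 + 0 = -2, A[1][2] + B[2][0] = 7 + 5 = 12) = -2 (attained at k = 1)
  C[1][1] = min over k of (A[1][0] + B[0][1] = 2 + 7 = 9, A[1][1] + B[1][1] = -2 + 6 = 4, A[1][2] + B[2][1] = 7 + 10 = 17) = 4 (attained at k = 1)
  C[1][2] = min over k of (A[1][0] + B[0][2] = 2 + 7 = 9, A[1][1] + B[1][2] = -2 + -5 = -7, A[1][2] + B[2][2] = 7 + 7 = 14) = -7 (attained at k = 1)
  C[2][0] = min over k of (A[2][0] + B[0][0] = 0 + 10 = 10, A[2][1] + B[1][0] = 10 + 0 = 10, A[2][2] + B[2][0] = 4 + 5 = 9) = 9 (attained at k = 2)
  C[2][1] = min over k of (A[2][0] + B[0][1] = 0 + 7 = 7, A[2][1] + B[1][1] = 10 + 6 = 16, A[2][2] + B[2][1] = 4 + 10 = 14) = 7 (attained at k = 0)
  C[2][2] = min over k of (A[2][0] + B[0][2] = 0 + 7 = 7, A[2][1] + B[1][2] = 10 + -5 = 5, A[2][2] + B[2][2] = 4 + 7 = 11) = 5 (attained at k = 1)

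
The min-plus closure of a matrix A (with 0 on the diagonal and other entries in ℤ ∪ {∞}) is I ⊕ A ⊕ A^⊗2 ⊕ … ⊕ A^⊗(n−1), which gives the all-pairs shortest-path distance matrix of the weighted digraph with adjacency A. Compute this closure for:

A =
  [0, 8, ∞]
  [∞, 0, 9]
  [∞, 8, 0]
Closure =
  [0, 8, 17]
  [∞, 0, 9]
  [∞, 8, 0]

This is the Floyd-Warshall all-pairs shortest-path computation. For each intermediate vertex k = 0, 1, …, 2, update dist[i][j] ← min(dist[i][j], dist[i][k] + dist[k][j]). The final matrix gives, for each (i, j), the minimum total weight of any directed path from i to j (possibly empty when i = j).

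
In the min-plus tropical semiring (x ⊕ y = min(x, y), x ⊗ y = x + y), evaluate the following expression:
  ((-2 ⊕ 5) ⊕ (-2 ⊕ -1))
((-2 ⊕ 5) ⊕ (-2 ⊕ -1)) = -2

Expand innermost to outermost. Recall ⊕ takes the minimum of its arguments and ⊗ takes their sum. Working out the expression ((-2 ⊕ 5) ⊕ (-2 ⊕ -1)) gives -2.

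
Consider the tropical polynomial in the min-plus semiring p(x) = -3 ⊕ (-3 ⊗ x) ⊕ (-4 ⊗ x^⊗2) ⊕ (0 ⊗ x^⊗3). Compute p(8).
p(8) = -3

A tropical monomial a ⊗ x^⊗i evaluates to a + i · x. Evaluating each term at x = 8:
  Term 0 contributes -3 + 0 · 8 = -3
  Term 1 contributes -3 + 1 · 8 = 5
  Term 2 contributes -4 + 2 · 8 = 12
  Term 3 contributes 0 + 3 · 8 = 24
p(8) = ⊕ of these = min[-3, 5, 12, 24] = -3.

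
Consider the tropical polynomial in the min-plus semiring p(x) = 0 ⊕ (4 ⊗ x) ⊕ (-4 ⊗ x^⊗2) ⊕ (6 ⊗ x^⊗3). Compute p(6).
p(6) = 0

A tropical monomial a ⊗ x^⊗i evaluates to a + i · x. Evaluating each term at x = 6:
  Term 0 contributes 0 + 0 · 6 = 0
  Term 1 contributes 4 + 1 · 6 = 10
  Term 2 contributes -4 + 2 · 6 = 8
  Term 3 contributes 6 + 3 · 6 = 24
p(6) = ⊕ of these = min[0, 10, 8, 24] = 0.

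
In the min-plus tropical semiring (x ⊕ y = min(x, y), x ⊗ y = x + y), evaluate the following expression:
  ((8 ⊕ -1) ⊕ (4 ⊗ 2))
((8 ⊕ -1) ⊕ (4 ⊗ 2)) = -1

Expand innermost to outermost. Recall ⊕ takes the minimum of its arguments and ⊗ takes their sum. Working out the expression ((8 ⊕ -1) ⊕ (4 ⊗ 2)) gives -1.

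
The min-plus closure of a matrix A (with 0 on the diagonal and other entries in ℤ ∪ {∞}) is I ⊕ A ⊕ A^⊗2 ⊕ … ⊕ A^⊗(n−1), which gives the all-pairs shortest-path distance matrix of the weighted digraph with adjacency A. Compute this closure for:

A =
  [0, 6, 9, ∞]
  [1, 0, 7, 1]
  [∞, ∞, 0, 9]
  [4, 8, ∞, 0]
Closure =
  [0, 6, 9, 7]
  [1, 0, 7, 1]
  [13, 17, 0, 9]
  [4, 8, 13, 0]

This is the Floyd-Warshall all-pairs shortest-path computation. For each intermediate vertex k = 0, 1, …, 3, update dist[i][j] ← min(dist[i][j], dist[i][k] + dist[k][j]). The final matrix gives, for each (i, j), the minimum total weight of any directed path from i to j (possibly empty when i = j).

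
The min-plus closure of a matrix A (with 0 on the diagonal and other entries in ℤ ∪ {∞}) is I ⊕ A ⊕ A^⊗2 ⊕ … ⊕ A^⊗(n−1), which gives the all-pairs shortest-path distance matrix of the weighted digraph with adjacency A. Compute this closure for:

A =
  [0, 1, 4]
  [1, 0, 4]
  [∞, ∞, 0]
Closure =
  [0, 1, 4]
  [1, 0, 4]
  [∞, ∞, 0]

This is the Floyd-Warshall all-pairs shortest-path computation. For each intermediate vertex k = 0, 1, …, 2, update dist[i][j] ← min(dist[i][j], dist[i][k] + dist[k][j]). The final matrix gives, for each (i, j), the minimum total weight of any directed path from i to j (possibly empty when i = j).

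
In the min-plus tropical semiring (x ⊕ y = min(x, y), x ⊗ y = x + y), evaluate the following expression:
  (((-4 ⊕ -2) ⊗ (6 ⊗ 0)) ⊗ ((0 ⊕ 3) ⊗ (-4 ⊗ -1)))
(((-4 ⊕ -2) ⊗ (6 ⊗ 0)) ⊗ ((0 ⊕ 3) ⊗ (-4 ⊗ -1))) = -3

Expand innermost to outermost. Recall ⊕ takes the minimum of its arguments and ⊗ takes their sum. Working out the expression (((-4 ⊕ -2) ⊗ (6 ⊗ 0)) ⊗ ((0 ⊕ 3) ⊗ (-4 ⊗ -1))) gives -3.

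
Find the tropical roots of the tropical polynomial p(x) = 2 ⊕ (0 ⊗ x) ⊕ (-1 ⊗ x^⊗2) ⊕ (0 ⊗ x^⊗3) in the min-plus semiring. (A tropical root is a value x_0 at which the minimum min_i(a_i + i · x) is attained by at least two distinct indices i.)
Roots: {-1, 1, 2}

Each tropical root is a break point of the lower envelope of the lines y = a_i + i · x (there are 4 lines, with slopes 0, 1, ..., 3). Only the lines that attain the minimum somewhere contribute to roots; other lines are dominated. Here the surviving (envelope) indices are i = 3, i = 2, i = 1, i = 0.
Intersections between consecutive envelope lines give the roots: for adjacent envelope indices i < j the intersection is x = (a_i − a_j) / (j − i). Reading off the sorted break points: {-1, 1, 2}.
Verification: at each break x_0, at least two indices attain the minimum of min_i(a_i + i · x_0).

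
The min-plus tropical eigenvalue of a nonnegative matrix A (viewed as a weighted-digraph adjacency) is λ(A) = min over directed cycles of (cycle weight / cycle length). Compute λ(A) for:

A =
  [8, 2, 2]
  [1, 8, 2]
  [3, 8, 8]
λ(A) = 3/2

Enumerate directed cycles and compute their means (weight / length). Sample:
  cycle 0 → 0: weight = 8, length = 1, mean = 8/1 ≈ 8.000
  cycle 1 → 1: weight = 8, length = 1, mean = 8/1 ≈ 8.000
  cycle 2 → 2: weight = 8, length = 1, mean = 8/1 ≈ 8.000
  cycle 0 → 1 → 0: weight = 3, length = 2, mean = 3/2 ≈ 1.500
  cycle 0 → 2 → 0: weight = 5, length = 2, mean = 5/2 ≈ 2.500
  cycle 1 → 0 → 1: weight = 3, length = 2, mean = 3/2 ≈ 1.500
Minimum mean = 1.500, attained e.g. along the cycle 0 → 1 → 0 with weight 3 and length 2. So λ(A) = 3/2 = 3/2.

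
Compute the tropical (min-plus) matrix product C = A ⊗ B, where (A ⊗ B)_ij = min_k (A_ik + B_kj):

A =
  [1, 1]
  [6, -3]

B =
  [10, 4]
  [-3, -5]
A ⊗ B =
  [-2, -4]
  [-6, -8]

Apply the min-plus product entry-by-entry:
  C[0][0] = min over k of (A[0][0] + B[0][0] = 1 + 10 = 11, A[0][1] + B[1][0] = 1 + -3 = -2) = -2 (attained at k = 1)
  C[0][1] = min over k of (A[0][0] + B[0][1] = 1 + 4 = 5, A[0][1] + B[1][1] = 1 + -5 = -4) = -4 (attained at k = 1)
  C[1][0] = min over k of (A[1][0] + B[0][0] = 6 + 10 = 16, A[1][1] + B[1][0] = -3 + -3 = -6) = -6 (attained at k = 1)
  C[1][1] = min over k of (A[1][0] + B[0][1] = 6 + 4 = 10, A[1][1] + B[1][1] = -3 + -5 = -8) = -8 (attained at k = 1)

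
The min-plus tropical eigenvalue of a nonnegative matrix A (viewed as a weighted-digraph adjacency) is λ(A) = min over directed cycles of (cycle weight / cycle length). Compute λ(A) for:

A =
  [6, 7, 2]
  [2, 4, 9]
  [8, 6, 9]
λ(A) = 10/3

Enumerate directed cycles and compute their means (weight / length). Sample:
  cycle 0 → 0: weight = 6, length = 1, mean = 6/1 ≈ 6.000
  cycle 1 → 1: weight = 4, length = 1, mean = 4/1 ≈ 4.000
  cycle 2 → 2: weight = 9, length = 1, mean = 9/1 ≈ 9.000
  cycle 0 → 1 → 0: weight = 9, length = 2, mean = 9/2 ≈ 4.500
  cycle 0 → 2 → 0: weight = 10, length = 2, mean = 10/2 ≈ 5.000
  cycle 1 → 0 → 1: weight = 9, length = 2, mean = 9/2 ≈ 4.500
Minimum mean = 3.333, attained e.g. along the cycle 0 → 2 → 1 → 0 with weight 10 and length 3. So λ(A) = 10/3 = 10/3.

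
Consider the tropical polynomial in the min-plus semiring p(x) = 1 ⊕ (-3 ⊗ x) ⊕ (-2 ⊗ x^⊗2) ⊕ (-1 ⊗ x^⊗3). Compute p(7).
p(7) = 1

A tropical monomial a ⊗ x^⊗i evaluates to a + i · x. Evaluating each term at x = 7:
  Term 0 contributes 1 + 0 · 7 = 1
  Term 1 contributes -3 + 1 · 7 = 4
  Term 2 contributes -2 + 2 · 7 = 12
  Term 3 contributes -1 + 3 · 7 = 20
p(7) = ⊕ of these = min[1, 4, 12, 20] = 1.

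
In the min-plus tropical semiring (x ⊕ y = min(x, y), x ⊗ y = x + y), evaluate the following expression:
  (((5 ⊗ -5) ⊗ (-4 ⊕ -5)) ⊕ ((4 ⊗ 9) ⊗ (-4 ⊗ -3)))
(((5 ⊗ -5) ⊗ (-4 ⊕ -5)) ⊕ ((4 ⊗ 9) ⊗ (-4 ⊗ -3))) = -5

Expand innermost to outermost. Recall ⊕ takes the minimum of its arguments and ⊗ takes their sum. Working out the expression (((5 ⊗ -5) ⊗ (-4 ⊕ -5)) ⊕ ((4 ⊗ 9) ⊗ (-4 ⊗ -3))) gives -5.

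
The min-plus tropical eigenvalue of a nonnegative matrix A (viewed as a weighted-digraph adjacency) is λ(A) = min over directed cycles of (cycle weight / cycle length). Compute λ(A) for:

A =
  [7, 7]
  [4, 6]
λ(A) = 11/2

Enumerate directed cycles and compute their means (weight / length). Sample:
  cycle 0 → 0: weight = 7, length = 1, mean = 7/1 ≈ 7.000
  cycle 1 → 1: weight = 6, length = 1, mean = 6/1 ≈ 6.000
  cycle 0 → 1 → 0: weight = 11, length = 2, mean = 11/2 ≈ 5.500
  cycle 1 → 0 → 1: weight = 11, length = 2, mean = 11/2 ≈ 5.500
Minimum mean = 5.500, attained e.g. along the cycle 0 → 1 → 0 with weight 11 and length 2. So λ(A) = 11/2 = 11/2.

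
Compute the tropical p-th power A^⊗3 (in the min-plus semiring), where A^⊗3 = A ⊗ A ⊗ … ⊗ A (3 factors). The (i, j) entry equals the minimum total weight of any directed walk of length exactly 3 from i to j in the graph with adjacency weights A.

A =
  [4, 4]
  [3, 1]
A^⊗3 =
  [8, 6]
  [5, 3]

Each entry (A^⊗3)_ij equals the minimum over all length-3 walks i = v_0 → v_1 → … → v_3 = j of Σ_t A[v_t][v_{t+1}]. For example, for (i, j) = (0, 1) we minimise over 4 possible intermediate vertex sequences; the minimum is 6, attained along the walk 0 → 1 → 1 → 1.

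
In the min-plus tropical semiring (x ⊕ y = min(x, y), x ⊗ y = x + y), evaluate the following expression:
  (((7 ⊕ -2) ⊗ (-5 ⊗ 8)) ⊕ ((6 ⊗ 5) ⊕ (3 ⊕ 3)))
(((7 ⊕ -2) ⊗ (-5 ⊗ 8)) ⊕ ((6 ⊗ 5) ⊕ (3 ⊕ 3))) = 1

Expand innermost to outermost. Recall ⊕ takes the minimum of its arguments and ⊗ takes their sum. Working out the expression (((7 ⊕ -2) ⊗ (-5 ⊗ 8)) ⊕ ((6 ⊗ 5) ⊕ (3 ⊕ 3))) gives 1.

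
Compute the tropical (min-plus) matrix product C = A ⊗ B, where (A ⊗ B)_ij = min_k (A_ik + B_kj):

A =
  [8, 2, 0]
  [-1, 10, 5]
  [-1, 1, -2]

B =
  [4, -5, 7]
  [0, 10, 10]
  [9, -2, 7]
A ⊗ B =
  [2, -2, 7]
  [3, -6, 6]
  [1, -6, 5]

Apply the min-plus product entry-by-entry:
  C[0][0] = min over k of (A[0][0] + B[0][0] = 8 + 4 = 12, A[0][1] + B[1][0] = 2 + 0 = 2, A[0][2] + B[2][0] = 0 + 9 = 9) = 2 (attained at k = 1)
  C[0][1] = min over k of (A[0][0] + B[0][1] = 8 + -5 = 3, A[0][1] + B[1][1] = 2 + 10 = 12, A[0][2] + B[2][1] = 0 + -2 = -2) = -2 (attained at k = 2)
  C[0][2] = min over k of (A[0][0] + B[0][2] = 8 + 7 = 15, A[0][1] + B[1][2] = 2 + 10 = 12, A[0][2] + B[2][2] = 0 + 7 = 7) = 7 (attained at k = 2)
  C[1][0] = min over k of (A[1][0] + B[0][0] = -1 + 4 = 3, A[1][1] + B[1][0] = 10 + 0 = 10, A[1][2] + B[2][0] = 5 + 9 = 14) = 3 (attained at k = 0)
  C[1][1] = min over k of (A[1][0] + B[0][1] = -1 + -5 = -6, A[1][1] + B[1][1] = 10 + 10 = 20, A[1][2] + B[2][1] = 5 + -2 = 3) = -6 (attained at k = 0)
  C[1][2] = min over k of (A[1][0] + B[0][2] = -1 + 7 = 6, A[1][1] + B[1][2] = 10 + 10 = 20, A[1][2] + B[2][2] = 5 + 7 = 12) = 6 (attained at k = 0)
  C[2][0] = min over k of (A[2][0] + B[0][0] = -1 + 4 = 3, A[2][1] + B[1][0] = 1 + 0 = 1, A[2][2] + B[2][0] = -2 + 9 = 7) = 1 (attained at k = 1)
  C[2][1] = min over k of (A[2][0] + B[0][1] = -1 + -5 = -6, A[2][1] + B[1][1] = 1 + 10 = 11, A[2][2] + B[2][1] = -2 + -2 = -4) = -6 (attained at k = 0)
  C[2][2] = min over k of (A[2][0] + B[0][2] = -1 + 7 = 6, A[2][1] + B[1][2] = 1 + 10 = 11, A[2][2] + B[2][2] = -2 + 7 = 5) = 5 (attained at k = 2)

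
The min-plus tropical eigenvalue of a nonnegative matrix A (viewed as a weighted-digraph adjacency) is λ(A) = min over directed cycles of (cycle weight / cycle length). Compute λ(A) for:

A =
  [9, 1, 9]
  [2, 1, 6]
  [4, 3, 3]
λ(A) = 1

Enumerate directed cycles and compute their means (weight / length). Sample:
  cycle 0 → 0: weight = 9, length = 1, mean = 9/1 ≈ 9.000
  cycle 1 → 1: weight = 1, length = 1, mean = 1/1 ≈ 1.000
  cycle 2 → 2: weight = 3, length = 1, mean = 3/1 ≈ 3.000
  cycle 0 → 1 → 0: weight = 3, length = 2, mean = 3/2 ≈ 1.500
  cycle 0 → 2 → 0: weight = 13, length = 2, mean = 13/2 ≈ 6.500
  cycle 1 → 0 → 1: weight = 3, length = 2, mean = 3/2 ≈ 1.500
Minimum mean = 1.000, attained e.g. along the cycle 1 → 1 with weight 1 and length 1. So λ(A) = 1/1 = 1.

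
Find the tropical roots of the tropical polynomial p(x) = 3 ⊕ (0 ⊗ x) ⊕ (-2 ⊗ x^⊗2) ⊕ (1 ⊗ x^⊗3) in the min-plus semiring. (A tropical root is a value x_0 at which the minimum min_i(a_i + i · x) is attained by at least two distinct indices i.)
Roots: {-3, 2, 3}

Each tropical root is a break point of the lower envelope of the lines y = a_i + i · x (there are 4 lines, with slopes 0, 1, ..., 3). Only the lines that attain the minimum somewhere contribute to roots; other lines are dominated. Here the surviving (envelope) indices are i = 3, i = 2, i = 1, i = 0.
Intersections between consecutive envelope lines give the roots: for adjacent envelope indices i < j the intersection is x = (a_i − a_j) / (j − i). Reading off the sorted break points: {-3, 2, 3}.
Verification: at each break x_0, at least two indices attain the minimum of min_i(a_i + i · x_0).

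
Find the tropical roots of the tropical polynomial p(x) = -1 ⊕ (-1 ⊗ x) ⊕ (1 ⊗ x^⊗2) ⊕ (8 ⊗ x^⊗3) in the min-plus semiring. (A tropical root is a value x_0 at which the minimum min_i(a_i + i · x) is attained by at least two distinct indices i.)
Roots: {-7, -2, 0}

Each tropical root is a break point of the lower envelope of the lines y = a_i + i · x (there are 4 lines, with slopes 0, 1, ..., 3). Only the lines that attain the minimum somewhere contribute to roots; other lines are dominated. Here the surviving (envelope) indices are i = 3, i = 2, i = 1, i = 0.
Intersections between consecutive envelope lines give the roots: for adjacent envelope indices i < j the intersection is x = (a_i − a_j) / (j − i). Reading off the sorted break points: {-7, -2, 0}.
Verification: at each break x_0, at least two indices attain the minimum of min_i(a_i + i · x_0).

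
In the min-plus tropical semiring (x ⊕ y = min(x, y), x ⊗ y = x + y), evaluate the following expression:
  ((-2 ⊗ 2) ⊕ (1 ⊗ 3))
((-2 ⊗ 2) ⊕ (1 ⊗ 3)) = 0

Expand innermost to outermost. Recall ⊕ takes the minimum of its arguments and ⊗ takes their sum. Working out the expression ((-2 ⊗ 2) ⊕ (1 ⊗ 3)) gives 0.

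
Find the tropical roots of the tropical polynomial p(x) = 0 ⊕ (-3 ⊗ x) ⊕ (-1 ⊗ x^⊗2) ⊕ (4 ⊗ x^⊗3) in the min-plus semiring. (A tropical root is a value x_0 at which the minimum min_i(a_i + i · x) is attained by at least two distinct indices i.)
Roots: {-5, -2, 3}

Each tropical root is a break point of the lower envelope of the lines y = a_i + i · x (there are 4 lines, with slopes 0, 1, ..., 3). Only the lines that attain the minimum somewhere contribute to roots; other lines are dominated. Here the surviving (envelope) indices are i = 3, i = 2, i = 1, i = 0.
Intersections between consecutive envelope lines give the roots: for adjacent envelope indices i < j the intersection is x = (a_i − a_j) / (j − i). Reading off the sorted break points: {-5, -2, 3}.
Verification: at each break x_0, at least two indices attain the minimum of min_i(a_i + i · x_0).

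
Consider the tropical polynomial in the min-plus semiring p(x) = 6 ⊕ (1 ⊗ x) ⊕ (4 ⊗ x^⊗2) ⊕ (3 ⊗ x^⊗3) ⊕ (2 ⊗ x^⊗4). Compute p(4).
p(4) = 5

A tropical monomial a ⊗ x^⊗i evaluates to a + i · x. Evaluating each term at x = 4:
  Term 0 contributes 6 + 0 · 4 = 6
  Term 1 contributes 1 + 1 · 4 = 5
  Term 2 contributes 4 + 2 · 4 = 12
  Term 3 contributes 3 + 3 · 4 = 15
  Term 4 contributes 2 + 4 · 4 = 18
p(4) = ⊕ of these = min[6, 5, 12, 15, 18] = 5.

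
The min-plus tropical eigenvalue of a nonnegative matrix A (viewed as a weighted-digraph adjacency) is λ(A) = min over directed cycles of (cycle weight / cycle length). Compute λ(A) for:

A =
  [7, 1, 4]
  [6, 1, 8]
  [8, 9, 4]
λ(A) = 1

Enumerate directed cycles and compute their means (weight / length). Sample:
  cycle 0 → 0: weight = 7, length = 1, mean = 7/1 ≈ 7.000
  cycle 1 → 1: weight = 1, length = 1, mean = 1/1 ≈ 1.000
  cycle 2 → 2: weight = 4, length = 1, mean = 4/1 ≈ 4.000
  cycle 0 → 1 → 0: weight = 7, length = 2, mean = 7/2 ≈ 3.500
  cycle 0 → 2 → 0: weight = 12, length = 2, mean = 12/2 ≈ 6.000
  cycle 1 → 0 → 1: weight = 7, length = 2, mean = 7/2 ≈ 3.500
Minimum mean = 1.000, attained e.g. along the cycle 1 → 1 with weight 1 and length 1. So λ(A) = 1/1 = 1.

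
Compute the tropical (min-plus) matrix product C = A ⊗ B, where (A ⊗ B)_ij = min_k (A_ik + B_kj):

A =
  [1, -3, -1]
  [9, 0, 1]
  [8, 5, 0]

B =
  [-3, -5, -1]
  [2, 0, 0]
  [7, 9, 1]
A ⊗ B =
  [-2, -4, -3]
  [2, 0, 0]
  [5, 3, 1]

Apply the min-plus product entry-by-entry:
  C[0][0] = min over k of (A[0][0] + B[0][0] = 1 + -3 = -2, A[0][1] + B[1][0] = -3 + 2 = -1, A[0][2] + B[2][0] = -1 + 7 = 6) = -2 (attained at k = 0)
  C[0][1] = min over k of (A[0][0] + B[0][1] = 1 + -5 = -4, A[0][1] + B[1][1] = -3 + 0 = -3, A[0][2] + B[2][1] = -1 + 9 = 8) = -4 (attained at k = 0)
  C[0][2] = min over k of (A[0][0] + B[0][2] = 1 + -1 = 0, A[0][1] + B[1][2] = -3 + 0 = -3, A[0][2] + B[2][2] = -1 + 1 = 0) = -3 (attained at k = 1)
  C[1][0] = min over k of (A[1][0] + B[0][0] = 9 + -3 = 6, A[1][1] + B[1][0] = 0 + 2 = 2, A[1][2] + B[2][0] = 1 + 7 = 8) = 2 (attained at k = 1)
  C[1][1] = min over k of (A[1][0] + B[0][1] = 9 + -5 = 4, A[1][1] + B[1][1] = 0 + 0 = 0, A[1][2] + B[2][1] = 1 + 9 = 10) = 0 (attained at k = 1)
  C[1][2] = min over k of (A[1][0] + B[0][2] = 9 + -1 = 8, A[1][1] + B[1][2] = 0 + 0 = 0, A[1][2] + B[2][2] = 1 + 1 = 2) = 0 (attained at k = 1)
  C[2][0] = min over k of (A[2][0] + B[0][0] = 8 + -3 = 5, A[2][1] + B[1][0] = 5 + 2 = 7, A[2][2] + B[2][0] = 0 + 7 = 7) = 5 (attained at k = 0)
  C[2][1] = min over k of (A[2][0] + B[0][1] = 8 + -5 = 3, A[2][1] + B[1][1] = 5 + 0 = 5, A[2][2] + B[2][1] = 0 + 9 = 9) = 3 (attained at k = 0)
  C[2][2] = min over k of (A[2][0] + B[0][2] = 8 + -1 = 7, A[2][1] + B[1][2] = 5 + 0 = 5, A[2][2] + B[2][2] = 0 + 1 = 1) = 1 (attained at k = 2)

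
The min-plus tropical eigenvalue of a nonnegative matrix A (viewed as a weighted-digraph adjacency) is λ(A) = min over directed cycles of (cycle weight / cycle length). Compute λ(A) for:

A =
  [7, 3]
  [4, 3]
λ(A) = 3

Enumerate directed cycles and compute their means (weight / length). Sample:
  cycle 0 → 0: weight = 7, length = 1, mean = 7/1 ≈ 7.000
  cycle 1 → 1: weight = 3, length = 1, mean = 3/1 ≈ 3.000
  cycle 0 → 1 → 0: weight = 7, length = 2, mean = 7/2 ≈ 3.500
  cycle 1 → 0 → 1: weight = 7, length = 2, mean = 7/2 ≈ 3.500
Minimum mean = 3.000, attained e.g. along the cycle 1 → 1 with weight 3 and length 1. So λ(A) = 3/1 = 3.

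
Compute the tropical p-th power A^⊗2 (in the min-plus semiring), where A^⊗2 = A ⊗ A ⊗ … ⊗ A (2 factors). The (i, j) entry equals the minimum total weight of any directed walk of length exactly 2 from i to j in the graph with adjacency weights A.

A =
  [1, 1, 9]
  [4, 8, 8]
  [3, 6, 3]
A^⊗2 =
  [2, 2, 9]
  [5, 5, 11]
  [4, 4, 6]

Each entry (A^⊗2)_ij equals the minimum over all length-2 walks i = v_0 → v_1 → … → v_2 = j of Σ_t A[v_t][v_{t+1}]. For example, for (i, j) = (0, 2) we minimise over 3 possible intermediate vertex sequences; the minimum is 9, attained along the walk 0 → 1 → 2.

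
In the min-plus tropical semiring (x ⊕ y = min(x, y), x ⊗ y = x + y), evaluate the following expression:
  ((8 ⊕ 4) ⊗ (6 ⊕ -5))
((8 ⊕ 4) ⊗ (6 ⊕ -5)) = -1

Expand innermost to outermost. Recall ⊕ takes the minimum of its arguments and ⊗ takes their sum. Working out the expression ((8 ⊕ 4) ⊗ (6 ⊕ -5)) gives -1.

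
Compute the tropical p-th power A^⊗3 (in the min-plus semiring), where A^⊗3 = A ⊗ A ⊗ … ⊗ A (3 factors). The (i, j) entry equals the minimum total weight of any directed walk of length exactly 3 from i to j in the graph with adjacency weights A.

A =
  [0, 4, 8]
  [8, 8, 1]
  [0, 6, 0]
A^⊗3 =
  [0, 4, 5]
  [1, 5, 1]
  [0, 4, 0]

Each entry (A^⊗3)_ij equals the minimum over all length-3 walks i = v_0 → v_1 → … → v_3 = j of Σ_t A[v_t][v_{t+1}]. For example, for (i, j) = (0, 2) we minimise over 9 possible intermediate vertex sequences; the minimum is 5, attained along the walk 0 → 0 → 1 → 2.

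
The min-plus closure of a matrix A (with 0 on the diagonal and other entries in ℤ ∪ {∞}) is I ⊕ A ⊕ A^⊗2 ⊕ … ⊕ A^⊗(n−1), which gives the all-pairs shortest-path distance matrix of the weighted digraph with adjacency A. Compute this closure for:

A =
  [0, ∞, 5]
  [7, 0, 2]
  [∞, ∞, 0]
Closure =
  [0, ∞, 5]
  [7, 0, 2]
  [∞, ∞, 0]

This is the Floyd-Warshall all-pairs shortest-path computation. For each intermediate vertex k = 0, 1, …, 2, update dist[i][j] ← min(dist[i][j], dist[i][k] + dist[k][j]). The final matrix gives, for each (i, j), the minimum total weight of any directed path from i to j (possibly empty when i = j).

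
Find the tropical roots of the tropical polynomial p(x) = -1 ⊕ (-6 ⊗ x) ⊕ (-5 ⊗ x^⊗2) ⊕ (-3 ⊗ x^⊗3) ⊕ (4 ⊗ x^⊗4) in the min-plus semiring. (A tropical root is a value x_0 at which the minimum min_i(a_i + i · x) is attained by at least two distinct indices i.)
Roots: {-7, -2, -1, 5}

Each tropical root is a break point of the lower envelope of the lines y = a_i + i · x (there are 5 lines, with slopes 0, 1, ..., 4). Only the lines that attain the minimum somewhere contribute to roots; other lines are dominated. Here the surviving (envelope) indices are i = 4, i = 3, i = 2, i = 1, i = 0.
Intersections between consecutive envelope lines give the roots: for adjacent envelope indices i < j the intersection is x = (a_i − a_j) / (j − i). Reading off the sorted break points: {-7, -2, -1, 5}.
Verification: at each break x_0, at least two indices attain the minimum of min_i(a_i + i · x_0).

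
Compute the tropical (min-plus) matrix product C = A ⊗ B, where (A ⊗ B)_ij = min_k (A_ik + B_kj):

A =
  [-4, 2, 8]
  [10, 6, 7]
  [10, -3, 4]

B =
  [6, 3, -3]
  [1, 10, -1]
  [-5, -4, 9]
A ⊗ B =
  [2, -1, -7]
  [2, 3, 5]
  [-2, 0, -4]

Apply the min-plus product entry-by-entry:
  C[0][0] = min over k of (A[0][0] + B[0][0] = -4 + 6 = 2, A[0][1] + B[1][0] = 2 + 1 = 3, A[0][2] + B[2][0] = 8 + -5 = 3) = 2 (attained at k = 0)
  C[0][1] = min over k of (A[0][0] + B[0][1] = -4 + 3 = -1, A[0][1] + B[1][1] = 2 + 10 = 12, A[0][2] + B[2][1] = 8 + -4 = 4) = -1 (attained at k = 0)
  C[0][2] = min over k of (A[0][0] + B[0][2] = -4 + -3 = -7, A[0][1] + B[1][2] = 2 + -1 = 1, A[0][2] + B[2][2] = 8 + 9 = 17) = -7 (attained at k = 0)
  C[1][0] = min over k of (A[1][0] + B[0][0] = 10 + 6 = 16, A[1][1] + B[1][0] = 6 + 1 = 7, A[1][2] + B[2][0] = 7 + -5 = 2) = 2 (attained at k = 2)
  C[1][1] = min over k of (A[1][0] + B[0][1] = 10 + 3 = 13, A[1][1] + B[1][1] = 6 + 10 = 16, A[1][2] + B[2][1] = 7 + -4 = 3) = 3 (attained at k = 2)
  C[1][2] = min over k of (A[1][0] + B[0][2] = 10 + -3 = 7, A[1][1] + B[1][2] = 6 + -1 = 5, A[1][2] + B[2][2] = 7 + 9 = 16) = 5 (attained at k = 1)
  C[2][0] = min over k of (A[2][0] + B[0][0] = 10 + 6 = 16, A[2][1] + B[1][0] = -3 + 1 = -2, A[2][2] + B[2][0] = 4 + -5 = -1) = -2 (attained at k = 1)
  C[2][1] = min over k of (A[2][0] + B[0][1] = 10 + 3 = 13, A[2][1] + B[1][1] = -3 + 10 = 7, A[2][2] + B[2][1] = 4 + -4 = 0) = 0 (attained at k = 2)
  C[2][2] = min over k of (A[2][0] + B[0][2] = 10 + -3 = 7, A[2][1] + B[1][2] = -3 + -1 = -4, A[2][2] + B[2][2] = 4 + 9 = 13) = -4 (attained at k = 1)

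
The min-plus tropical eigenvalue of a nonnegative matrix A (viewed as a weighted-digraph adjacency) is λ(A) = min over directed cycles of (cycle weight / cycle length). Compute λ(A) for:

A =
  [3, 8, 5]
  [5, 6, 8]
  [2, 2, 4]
λ(A) = 3

Enumerate directed cycles and compute their means (weight / length). Sample:
  cycle 0 → 0: weight = 3, length = 1, mean = 3/1 ≈ 3.000
  cycle 1 → 1: weight = 6, length = 1, mean = 6/1 ≈ 6.000
  cycle 2 → 2: weight = 4, length = 1, mean = 4/1 ≈ 4.000
  cycle 0 → 1 → 0: weight = 13, length = 2, mean = 13/2 ≈ 6.500
  cycle 0 → 2 → 0: weight = 7, length = 2, mean = 7/2 ≈ 3.500
  cycle 1 → 0 → 1: weight = 13, length = 2, mean = 13/2 ≈ 6.500
Minimum mean = 3.000, attained e.g. along the cycle 0 → 0 with weight 3 and length 1. So λ(A) = 3/1 = 3.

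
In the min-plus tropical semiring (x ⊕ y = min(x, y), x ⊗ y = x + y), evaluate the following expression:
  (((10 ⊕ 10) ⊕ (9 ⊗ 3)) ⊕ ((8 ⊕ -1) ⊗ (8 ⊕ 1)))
(((10 ⊕ 10) ⊕ (9 ⊗ 3)) ⊕ ((8 ⊕ -1) ⊗ (8 ⊕ 1))) = 0

Expand innermost to outermost. Recall ⊕ takes the minimum of its arguments and ⊗ takes their sum. Working out the expression (((10 ⊕ 10) ⊕ (9 ⊗ 3)) ⊕ ((8 ⊕ -1) ⊗ (8 ⊕ 1))) gives 0.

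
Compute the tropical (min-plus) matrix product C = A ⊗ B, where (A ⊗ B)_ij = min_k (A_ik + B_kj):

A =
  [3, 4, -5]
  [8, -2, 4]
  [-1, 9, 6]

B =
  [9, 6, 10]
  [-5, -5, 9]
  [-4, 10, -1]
A ⊗ B =
  [-9, -1, -6]
  [-7, -7, 3]
  [2, 4, 5]

Apply the min-plus product entry-by-entry:
  C[0][0] = min over k of (A[0][0] + B[0][0] = 3 + 9 = 12, A[0][1] + B[1][0] = 4 + -5 = -1, A[0][2] + B[2][0] = -5 + -4 = -9) = -9 (attained at k = 2)
  C[0][1] = min over k of (A[0][0] + B[0][1] = 3 + 6 = 9, A[0][1] + B[1][1] = 4 + -5 = -1, A[0][2] + B[2][1] = -5 + 10 = 5) = -1 (attained at k = 1)
  C[0][2] = min over k of (A[0][0] + B[0][2] = 3 + 10 = 13, A[0][1] + B[1][2] = 4 + 9 = 13, A[0][2] + B[2][2] = -5 + -1 = -6) = -6 (attained at k = 2)
  C[1][0] = min over k of (A[1][0] + B[0][0] = 8 + 9 = 17, A[1][1] + B[1][0] = -2 + -5 = -7, A[1][2] + B[2][0] = 4 + -4 = 0) = -7 (attained at k = 1)
  C[1][1] = min over k of (A[1][0] + B[0][1] = 8 + 6 = 14, A[1][1] + B[1][1] = -2 + -5 = -7, A[1][2] + B[2][1] = 4 + 10 = 14) = -7 (attained at k = 1)
  C[1][2] = min over k of (A[1][0] + B[0][2] = 8 + 10 = 18, A[1][1] + B[1][2] = -2 + 9 = 7, A[1][2] + B[2][2] = 4 + -1 = 3) = 3 (attained at k = 2)
  C[2][0] = min over k of (A[2][0] + B[0][0] = -1 + 9 = 8, A[2][1] + B[1][0] = 9 + -5 = 4, A[2][2] + B[2][0] = 6 + -4 = 2) = 2 (attained at k = 2)
  C[2][1] = min over k of (A[2][0] + B[0][1] = -1 + 6 = 5, A[2][1] + B[1][1] = 9 + -5 = 4, A[2][2] + B[2][1] = 6 + 10 = 16) = 4 (attained at k = 1)
  C[2][2] = min over k of (A[2][0] + B[0][2] = -1 + 10 = 9, A[2][1] + B[1][2] = 9 + 9 = 18, A[2][2] + B[2][2] = 6 + -1 = 5) = 5 (attained at k = 2)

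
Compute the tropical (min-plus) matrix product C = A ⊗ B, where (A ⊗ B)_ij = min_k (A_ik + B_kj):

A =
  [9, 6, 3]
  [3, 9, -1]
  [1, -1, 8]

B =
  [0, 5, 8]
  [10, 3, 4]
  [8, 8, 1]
A ⊗ B =
  [9, 9, 4]
  [3, 7, 0]
  [1, 2, 3]

Apply the min-plus product entry-by-entry:
  C[0][0] = min over k of (A[0][0] + B[0][0] = 9 + 0 = 9, A[0][1] + B[1][0] = 6 + 10 = 16, A[0][2] + B[2][0] = 3 + 8 = 11) = 9 (attained at k = 0)
  C[0][1] = min over k of (A[0][0] + B[0][1] = 9 + 5 = 14, A[0][1] + B[1][1] = 6 + 3 = 9, A[0][2] + B[2][1] = 3 + 8 = 11) = 9 (attained at k = 1)
  C[0][2] = min over k of (A[0][0] + B[0][2] = 9 + 8 = 17, A[0][1] + B[1][2] = 6 + 4 = 10, A[0][2] + B[2][2] = 3 + 1 = 4) = 4 (attained at k = 2)
  C[1][0] = min over k of (A[1][0] + B[0][0] = 3 + 0 = 3, A[1][1] + B[1][0] = 9 + 10 = 19, A[1][2] + B[2][0] = -1 + 8 = 7) = 3 (attained at k = 0)
  C[1][1] = min over k of (A[1][0] + B[0][1] = 3 + 5 = 8, A[1][1] + B[1][1] = 9 + 3 = 12, A[1][2] + B[2][1] = -1 + 8 = 7) = 7 (attained at k = 2)
  C[1][2] = min over k of (A[1][0] + B[0][2] = 3 + 8 = 11, A[1][1] + B[1][2] = 9 + 4 = 13, A[1][2] + B[2][2] = -1 + 1 = 0) = 0 (attained at k = 2)
  C[2][0] = min over k of (A[2][0] + B[0][0] = 1 + 0 = 1, A[2][1] + B[1][0] = -1 + 10 = 9, A[2][2] + B[2][0] = 8 + 8 = 16) = 1 (attained at k = 0)
  C[2][1] = min over k of (A[2][0] + B[0][1] = 1 + 5 = 6, A[2][1] + B[1][1] = -1 + 3 = 2, A[2][2] + B[2][1] = 8 + 8 = 16) = 2 (attained at k = 1)
  C[2][2] = min over k of (A[2][0] + B[0][2] = 1 + 8 = 9, A[2][1] + B[1][2] = -1 + 4 = 3, A[2][2] + B[2][2] = 8 + 1 = 9) = 3 (attained at k = 1)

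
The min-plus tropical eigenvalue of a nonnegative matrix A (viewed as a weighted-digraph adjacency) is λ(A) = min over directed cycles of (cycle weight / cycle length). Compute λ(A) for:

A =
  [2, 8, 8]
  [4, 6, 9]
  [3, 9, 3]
λ(A) = 2

Enumerate directed cycles and compute their means (weight / length). Sample:
  cycle 0 → 0: weight = 2, length = 1, mean = 2/1 ≈ 2.000
  cycle 1 → 1: weight = 6, length = 1, mean = 6/1 ≈ 6.000
  cycle 2 → 2: weight = 3, length = 1, mean = 3/1 ≈ 3.000
  cycle 0 → 1 → 0: weight = 12, length = 2, mean = 12/2 ≈ 6.000
  cycle 0 → 2 → 0: weight = 11, length = 2, mean = 11/2 ≈ 5.500
  cycle 1 → 0 → 1: weight = 12, length = 2, mean = 12/2 ≈ 6.000
Minimum mean = 2.000, attained e.g. along the cycle 0 → 0 with weight 2 and length 1. So λ(A) = 2/1 = 2.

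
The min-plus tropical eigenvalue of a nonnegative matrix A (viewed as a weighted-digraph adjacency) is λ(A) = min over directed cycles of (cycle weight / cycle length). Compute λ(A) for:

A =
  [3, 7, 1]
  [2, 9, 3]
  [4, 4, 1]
λ(A) = 1

Enumerate directed cycles and compute their means (weight / length). Sample:
  cycle 0 → 0: weight = 3, length = 1, mean = 3/1 ≈ 3.000
  cycle 1 → 1: weight = 9, length = 1, mean = 9/1 ≈ 9.000
  cycle 2 → 2: weight = 1, length = 1, mean = 1/1 ≈ 1.000
  cycle 0 → 1 → 0: weight = 9, length = 2, mean = 9/2 ≈ 4.500
  cycle 0 → 2 → 0: weight = 5, length = 2, mean = 5/2 ≈ 2.500
  cycle 1 → 0 → 1: weight = 9, length = 2, mean = 9/2 ≈ 4.500
Minimum mean = 1.000, attained e.g. along the cycle 2 → 2 with weight 1 and length 1. So λ(A) = 1/1 = 1.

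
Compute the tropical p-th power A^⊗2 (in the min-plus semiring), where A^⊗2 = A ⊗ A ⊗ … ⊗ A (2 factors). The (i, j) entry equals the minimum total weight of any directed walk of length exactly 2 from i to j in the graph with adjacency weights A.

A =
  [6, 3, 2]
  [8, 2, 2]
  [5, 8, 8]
A^⊗2 =
  [7, 5, 5]
  [7, 4, 4]
  [11, 8, 7]

Each entry (A^⊗2)_ij equals the minimum over all length-2 walks i = v_0 → v_1 → … → v_2 = j of Σ_t A[v_t][v_{t+1}]. For example, for (i, j) = (0, 2) we minimise over 3 possible intermediate vertex sequences; the minimum is 5, attained along the walk 0 → 1 → 2.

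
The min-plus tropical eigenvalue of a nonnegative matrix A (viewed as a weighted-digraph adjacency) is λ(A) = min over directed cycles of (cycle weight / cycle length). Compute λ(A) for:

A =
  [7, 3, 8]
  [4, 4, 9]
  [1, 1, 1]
λ(A) = 1

Enumerate directed cycles and compute their means (weight / length). Sample:
  cycle 0 → 0: weight = 7, length = 1, mean = 7/1 ≈ 7.000
  cycle 1 → 1: weight = 4, length = 1, mean = 4/1 ≈ 4.000
  cycle 2 → 2: weight = 1, length = 1, mean = 1/1 ≈ 1.000
  cycle 0 → 1 → 0: weight = 7, length = 2, mean = 7/2 ≈ 3.500
  cycle 0 → 2 → 0: weight = 9, length = 2, mean = 9/2 ≈ 4.500
  cycle 1 → 0 → 1: weight = 7, length = 2, mean = 7/2 ≈ 3.500
Minimum mean = 1.000, attained e.g. along the cycle 2 → 2 with weight 1 and length 1. So λ(A) = 1/1 = 1.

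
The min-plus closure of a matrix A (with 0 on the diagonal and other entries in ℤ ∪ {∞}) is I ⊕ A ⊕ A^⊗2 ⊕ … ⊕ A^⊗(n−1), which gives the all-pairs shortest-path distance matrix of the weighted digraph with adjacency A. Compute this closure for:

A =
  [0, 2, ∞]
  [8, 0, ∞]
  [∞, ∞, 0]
Closure =
  [0, 2, ∞]
  [8, 0, ∞]
  [∞, ∞, 0]

This is the Floyd-Warshall all-pairs shortest-path computation. For each intermediate vertex k = 0, 1, …, 2, update dist[i][j] ← min(dist[i][j], dist[i][k] + dist[k][j]). The final matrix gives, for each (i, j), the minimum total weight of any directed path from i to j (possibly empty when i = j).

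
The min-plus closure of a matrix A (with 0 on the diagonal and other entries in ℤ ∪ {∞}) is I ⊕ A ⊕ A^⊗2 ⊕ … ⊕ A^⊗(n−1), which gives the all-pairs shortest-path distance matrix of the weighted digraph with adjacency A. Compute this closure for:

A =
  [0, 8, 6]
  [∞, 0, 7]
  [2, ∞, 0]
Closure =
  [0, 8, 6]
  [9, 0, 7]
  [2, 10, 0]

This is the Floyd-Warshall all-pairs shortest-path computation. For each intermediate vertex k = 0, 1, …, 2, update dist[i][j] ← min(dist[i][j], dist[i][k] + dist[k][j]). The final matrix gives, for each (i, j), the minimum total weight of any directed path from i to j (possibly empty when i = j).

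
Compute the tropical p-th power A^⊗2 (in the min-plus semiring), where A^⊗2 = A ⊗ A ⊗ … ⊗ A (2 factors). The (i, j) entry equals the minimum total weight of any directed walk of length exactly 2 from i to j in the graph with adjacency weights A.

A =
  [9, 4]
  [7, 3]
A^⊗2 =
  [11, 7]
  [10, 6]

Each entry (A^⊗2)_ij equals the minimum over all length-2 walks i = v_0 → v_1 → … → v_2 = j of Σ_t A[v_t][v_{t+1}]. For example, for (i, j) = (0, 1) we minimise over 2 possible intermediate vertex sequences; the minimum is 7, attained along the walk 0 → 1 → 1.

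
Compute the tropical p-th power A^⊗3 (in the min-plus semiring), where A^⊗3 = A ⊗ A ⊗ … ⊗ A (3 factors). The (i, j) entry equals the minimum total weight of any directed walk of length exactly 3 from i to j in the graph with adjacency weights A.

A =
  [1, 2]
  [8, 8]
A^⊗3 =
  [3, 4]
  [10, 11]

Each entry (A^⊗3)_ij equals the minimum over all length-3 walks i = v_0 → v_1 → … → v_3 = j of Σ_t A[v_t][v_{t+1}]. For example, for (i, j) = (0, 1) we minimise over 4 possible intermediate vertex sequences; the minimum is 4, attained along the walk 0 → 0 → 0 → 1.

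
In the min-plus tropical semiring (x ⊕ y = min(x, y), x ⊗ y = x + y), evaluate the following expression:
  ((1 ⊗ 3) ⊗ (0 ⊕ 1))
((1 ⊗ 3) ⊗ (0 ⊕ 1)) = 4

Expand innermost to outermost. Recall ⊕ takes the minimum of its arguments and ⊗ takes their sum. Working out the expression ((1 ⊗ 3) ⊗ (0 ⊕ 1)) gives 4.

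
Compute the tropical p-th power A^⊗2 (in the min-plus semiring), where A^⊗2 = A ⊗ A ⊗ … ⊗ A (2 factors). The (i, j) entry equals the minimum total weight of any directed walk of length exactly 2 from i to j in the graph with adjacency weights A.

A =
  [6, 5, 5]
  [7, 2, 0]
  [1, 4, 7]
A^⊗2 =
  [6, 7, 5]
  [1, 4, 2]
  [7, 6, 4]

Each entry (A^⊗2)_ij equals the minimum over all length-2 walks i = v_0 → v_1 → … → v_2 = j of Σ_t A[v_t][v_{t+1}]. For example, for (i, j) = (0, 2) we minimise over 3 possible intermediate vertex sequences; the minimum is 5, attained along the walk 0 → 1 → 2.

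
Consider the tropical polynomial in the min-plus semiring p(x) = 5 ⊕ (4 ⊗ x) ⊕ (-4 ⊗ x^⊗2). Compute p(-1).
p(-1) = -6

A tropical monomial a ⊗ x^⊗i evaluates to a + i · x. Evaluating each term at x = -1:
  Term 0 contributes 5 + 0 · -1 = 5
  Term 1 contributes 4 + 1 · -1 = 3
  Term 2 contributes -4 + 2 · -1 = -6
p(-1) = ⊕ of these = min[5, 3, -6] = -6.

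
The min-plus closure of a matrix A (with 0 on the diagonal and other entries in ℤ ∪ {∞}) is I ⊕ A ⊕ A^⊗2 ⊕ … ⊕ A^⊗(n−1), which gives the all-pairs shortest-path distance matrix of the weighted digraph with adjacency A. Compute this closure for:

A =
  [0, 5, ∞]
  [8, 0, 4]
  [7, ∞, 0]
Closure =
  [0, 5, 9]
  [8, 0, 4]
  [7, 12, 0]

This is the Floyd-Warshall all-pairs shortest-path computation. For each intermediate vertex k = 0, 1, …, 2, update dist[i][j] ← min(dist[i][j], dist[i][k] + dist[k][j]). The final matrix gives, for each (i, j), the minimum total weight of any directed path from i to j (possibly empty when i = j).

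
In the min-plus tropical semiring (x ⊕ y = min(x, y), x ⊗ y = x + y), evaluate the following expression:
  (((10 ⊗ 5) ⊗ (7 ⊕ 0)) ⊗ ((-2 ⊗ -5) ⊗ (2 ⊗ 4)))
(((10 ⊗ 5) ⊗ (7 ⊕ 0)) ⊗ ((-2 ⊗ -5) ⊗ (2 ⊗ 4))) = 14

Expand innermost to outermost. Recall ⊕ takes the minimum of its arguments and ⊗ takes their sum. Working out the expression (((10 ⊗ 5) ⊗ (7 ⊕ 0)) ⊗ ((-2 ⊗ -5) ⊗ (2 ⊗ 4))) gives 14.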